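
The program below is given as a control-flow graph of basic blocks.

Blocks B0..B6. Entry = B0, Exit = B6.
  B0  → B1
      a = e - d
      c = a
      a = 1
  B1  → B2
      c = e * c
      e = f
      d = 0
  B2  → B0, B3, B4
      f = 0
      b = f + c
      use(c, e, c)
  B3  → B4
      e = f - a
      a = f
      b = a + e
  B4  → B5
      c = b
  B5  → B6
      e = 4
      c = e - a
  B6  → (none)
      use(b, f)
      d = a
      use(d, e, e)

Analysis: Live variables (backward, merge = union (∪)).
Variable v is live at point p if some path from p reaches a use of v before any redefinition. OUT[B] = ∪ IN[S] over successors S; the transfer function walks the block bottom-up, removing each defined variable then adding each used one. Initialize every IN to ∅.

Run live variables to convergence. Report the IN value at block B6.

Answer: {a, b, e, f}

Working:
Per-block solution:
  B0: | IN={d, e, f} | OUT={a, c, e, f}
  B1: | IN={a, c, e, f} | OUT={a, c, d, e}
  B2: | IN={a, c, d, e} | OUT={a, b, d, e, f}
  B3: | IN={a, f} | OUT={a, b, f}
  B4: | IN={a, b, f} | OUT={a, b, f}
  B5: | IN={a, b, f} | OUT={a, b, e, f}
  B6: | IN={a, b, e, f} | OUT={}

B6 is the boundary node: OUT[B6] = {}
Applying B6's transfer function to that OUT value gives IN[B6] (row B6 above).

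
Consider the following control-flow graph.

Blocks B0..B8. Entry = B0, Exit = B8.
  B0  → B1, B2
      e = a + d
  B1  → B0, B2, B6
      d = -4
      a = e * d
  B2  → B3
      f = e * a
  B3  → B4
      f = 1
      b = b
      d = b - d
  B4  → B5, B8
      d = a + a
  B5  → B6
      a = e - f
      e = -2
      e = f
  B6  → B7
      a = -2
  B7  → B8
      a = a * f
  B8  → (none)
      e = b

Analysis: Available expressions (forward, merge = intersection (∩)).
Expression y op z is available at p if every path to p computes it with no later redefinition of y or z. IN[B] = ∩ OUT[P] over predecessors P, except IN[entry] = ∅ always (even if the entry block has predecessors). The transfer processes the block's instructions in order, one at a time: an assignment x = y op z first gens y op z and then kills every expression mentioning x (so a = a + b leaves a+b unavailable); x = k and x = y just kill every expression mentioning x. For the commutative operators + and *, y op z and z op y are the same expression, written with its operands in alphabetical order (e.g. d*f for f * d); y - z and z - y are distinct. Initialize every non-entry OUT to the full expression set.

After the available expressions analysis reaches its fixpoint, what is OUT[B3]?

Answer: {a*e}

Trace:
Converged values:
  B0:  IN={}  OUT={a+d}
  B1:  IN={a+d}  OUT={d*e}
  B2:  IN={}  OUT={a*e}
  B3:  IN={a*e}  OUT={a*e}
  B4:  IN={a*e}  OUT={a*e, a+a}
  B5:  IN={a*e, a+a}  OUT={}
  B6:  IN={}  OUT={}
  B7:  IN={}  OUT={}
  B8:  IN={}  OUT={}

Merge at B3: IN[B3] = OUT[B2] = {a*e}
Applying B3's transfer function to that IN value gives OUT[B3] (row B3 above).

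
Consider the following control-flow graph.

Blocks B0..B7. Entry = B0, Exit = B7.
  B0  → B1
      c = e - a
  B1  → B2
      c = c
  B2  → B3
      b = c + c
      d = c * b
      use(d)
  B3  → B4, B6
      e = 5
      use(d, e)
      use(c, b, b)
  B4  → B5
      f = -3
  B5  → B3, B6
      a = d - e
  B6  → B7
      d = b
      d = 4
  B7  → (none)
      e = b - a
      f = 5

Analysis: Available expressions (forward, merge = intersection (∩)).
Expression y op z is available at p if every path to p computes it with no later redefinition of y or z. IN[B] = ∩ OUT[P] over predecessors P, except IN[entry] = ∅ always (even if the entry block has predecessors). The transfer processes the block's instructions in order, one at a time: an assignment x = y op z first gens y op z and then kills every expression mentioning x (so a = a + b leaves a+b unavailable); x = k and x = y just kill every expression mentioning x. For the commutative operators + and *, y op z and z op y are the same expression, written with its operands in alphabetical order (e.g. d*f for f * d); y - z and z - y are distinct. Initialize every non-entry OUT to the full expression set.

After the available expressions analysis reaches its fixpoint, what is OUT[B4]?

Answer: {b*c, c+c}

Derivation:
Fixpoint table:
  B0:   IN={}   OUT={e-a}
  B1:   IN={e-a}   OUT={e-a}
  B2:   IN={e-a}   OUT={b*c, c+c, e-a}
  B3:   IN={b*c, c+c}   OUT={b*c, c+c}
  B4:   IN={b*c, c+c}   OUT={b*c, c+c}
  B5:   IN={b*c, c+c}   OUT={b*c, c+c, d-e}
  B6:   IN={b*c, c+c}   OUT={b*c, c+c}
  B7:   IN={b*c, c+c}   OUT={b*c, b-a, c+c}

Merge at B4: IN[B4] = OUT[B3] = {b*c, c+c}
Applying B4's transfer function to that IN value gives OUT[B4] (row B4 above).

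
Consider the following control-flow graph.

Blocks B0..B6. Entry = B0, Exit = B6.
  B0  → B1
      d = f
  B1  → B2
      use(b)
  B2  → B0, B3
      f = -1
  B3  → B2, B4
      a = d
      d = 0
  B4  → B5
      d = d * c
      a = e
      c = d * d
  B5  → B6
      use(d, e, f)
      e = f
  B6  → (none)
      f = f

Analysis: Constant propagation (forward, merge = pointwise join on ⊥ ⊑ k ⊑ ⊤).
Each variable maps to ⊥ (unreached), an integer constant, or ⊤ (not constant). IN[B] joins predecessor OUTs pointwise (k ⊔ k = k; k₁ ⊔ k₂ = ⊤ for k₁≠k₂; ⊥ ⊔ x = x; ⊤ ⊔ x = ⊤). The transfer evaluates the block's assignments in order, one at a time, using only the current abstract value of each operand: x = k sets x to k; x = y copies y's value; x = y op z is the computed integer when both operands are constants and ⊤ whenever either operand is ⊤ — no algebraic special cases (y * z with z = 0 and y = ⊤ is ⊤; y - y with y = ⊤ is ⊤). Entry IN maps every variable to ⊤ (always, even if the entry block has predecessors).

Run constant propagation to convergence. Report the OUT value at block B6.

Answer: {a: ⊤, b: ⊤, c: ⊤, d: ⊤, e: -1, f: -1}

Trace:
Fixpoint table:
  B0:  IN=(all ⊤)  OUT=(all ⊤)
  B1:  IN=(all ⊤)  OUT=(all ⊤)
  B2:  IN=(all ⊤)  OUT={f:-1; rest ⊤}
  B3:  IN={f:-1; rest ⊤}  OUT={d:0, f:-1; rest ⊤}
  B4:  IN={d:0, f:-1; rest ⊤}  OUT={f:-1; rest ⊤}
  B5:  IN={f:-1; rest ⊤}  OUT={e:-1, f:-1; rest ⊤}
  B6:  IN={e:-1, f:-1; rest ⊤}  OUT={e:-1, f:-1; rest ⊤}

Merge at B6: IN[B6] = OUT[B5] = {a: ⊤, b: ⊤, c: ⊤, d: ⊤, e: -1, f: -1}
Applying B6's transfer function to that IN value gives OUT[B6] (row B6 above).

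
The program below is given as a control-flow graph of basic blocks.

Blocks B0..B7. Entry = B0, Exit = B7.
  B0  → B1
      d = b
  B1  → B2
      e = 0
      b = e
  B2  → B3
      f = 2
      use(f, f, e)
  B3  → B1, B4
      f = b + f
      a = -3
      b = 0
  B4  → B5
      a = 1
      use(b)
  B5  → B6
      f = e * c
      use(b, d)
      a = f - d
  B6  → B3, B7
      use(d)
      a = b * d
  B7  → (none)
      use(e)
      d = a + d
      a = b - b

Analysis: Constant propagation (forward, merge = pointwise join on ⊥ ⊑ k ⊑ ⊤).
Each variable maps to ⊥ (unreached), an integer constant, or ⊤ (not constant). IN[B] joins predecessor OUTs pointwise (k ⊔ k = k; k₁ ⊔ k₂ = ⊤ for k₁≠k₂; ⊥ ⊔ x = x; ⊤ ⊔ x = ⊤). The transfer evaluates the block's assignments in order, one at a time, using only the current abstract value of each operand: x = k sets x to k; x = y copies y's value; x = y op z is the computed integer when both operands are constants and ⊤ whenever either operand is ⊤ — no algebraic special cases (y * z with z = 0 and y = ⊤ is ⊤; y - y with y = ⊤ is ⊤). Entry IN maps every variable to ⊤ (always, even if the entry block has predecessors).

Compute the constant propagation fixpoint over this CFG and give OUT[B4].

Fixpoint table:
  B0:  IN=(all ⊤)  OUT=(all ⊤)
  B1:  IN=(all ⊤)  OUT={b:0, e:0; rest ⊤}
  B2:  IN={b:0, e:0; rest ⊤}  OUT={b:0, e:0, f:2; rest ⊤}
  B3:  IN={b:0, e:0; rest ⊤}  OUT={a:-3, b:0, e:0; rest ⊤}
  B4:  IN={a:-3, b:0, e:0; rest ⊤}  OUT={a:1, b:0, e:0; rest ⊤}
  B5:  IN={a:1, b:0, e:0; rest ⊤}  OUT={b:0, e:0; rest ⊤}
  B6:  IN={b:0, e:0; rest ⊤}  OUT={b:0, e:0; rest ⊤}
  B7:  IN={b:0, e:0; rest ⊤}  OUT={a:0, b:0, e:0; rest ⊤}

Merge at B4: IN[B4] = OUT[B3] = {a: -3, b: 0, c: ⊤, d: ⊤, e: 0, f: ⊤}
Applying B4's transfer function to that IN value gives OUT[B4] (row B4 above).

Answer: {a: 1, b: 0, c: ⊤, d: ⊤, e: 0, f: ⊤}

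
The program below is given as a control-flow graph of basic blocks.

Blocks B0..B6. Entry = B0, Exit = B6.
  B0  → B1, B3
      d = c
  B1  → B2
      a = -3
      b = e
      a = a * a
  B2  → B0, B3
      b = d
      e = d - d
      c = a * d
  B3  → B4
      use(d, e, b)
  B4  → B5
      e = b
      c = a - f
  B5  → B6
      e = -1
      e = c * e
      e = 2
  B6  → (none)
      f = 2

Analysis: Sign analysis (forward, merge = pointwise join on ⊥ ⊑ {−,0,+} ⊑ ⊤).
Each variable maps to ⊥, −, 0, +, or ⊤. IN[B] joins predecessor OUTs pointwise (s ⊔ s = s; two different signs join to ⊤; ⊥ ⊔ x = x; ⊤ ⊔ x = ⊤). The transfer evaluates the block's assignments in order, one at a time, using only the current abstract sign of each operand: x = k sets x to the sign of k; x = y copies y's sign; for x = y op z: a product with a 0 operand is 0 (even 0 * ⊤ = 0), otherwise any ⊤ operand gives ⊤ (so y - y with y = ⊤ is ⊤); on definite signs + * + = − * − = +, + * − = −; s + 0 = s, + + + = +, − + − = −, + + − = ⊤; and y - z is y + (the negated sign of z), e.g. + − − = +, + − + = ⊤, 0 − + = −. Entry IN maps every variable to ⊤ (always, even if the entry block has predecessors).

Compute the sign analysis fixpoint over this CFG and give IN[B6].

Per-block solution:
  B0:   IN=(all ⊤)   OUT=(all ⊤)
  B1:   IN=(all ⊤)   OUT={a:+; rest ⊤}
  B2:   IN={a:+; rest ⊤}   OUT={a:+; rest ⊤}
  B3:   IN=(all ⊤)   OUT=(all ⊤)
  B4:   IN=(all ⊤)   OUT=(all ⊤)
  B5:   IN=(all ⊤)   OUT={e:+; rest ⊤}
  B6:   IN={e:+; rest ⊤}   OUT={e:+, f:+; rest ⊤}

Merge at B6: IN[B6] = OUT[B5] = {a: ⊤, b: ⊤, c: ⊤, d: ⊤, e: +, f: ⊤}

Answer: {a: ⊤, b: ⊤, c: ⊤, d: ⊤, e: +, f: ⊤}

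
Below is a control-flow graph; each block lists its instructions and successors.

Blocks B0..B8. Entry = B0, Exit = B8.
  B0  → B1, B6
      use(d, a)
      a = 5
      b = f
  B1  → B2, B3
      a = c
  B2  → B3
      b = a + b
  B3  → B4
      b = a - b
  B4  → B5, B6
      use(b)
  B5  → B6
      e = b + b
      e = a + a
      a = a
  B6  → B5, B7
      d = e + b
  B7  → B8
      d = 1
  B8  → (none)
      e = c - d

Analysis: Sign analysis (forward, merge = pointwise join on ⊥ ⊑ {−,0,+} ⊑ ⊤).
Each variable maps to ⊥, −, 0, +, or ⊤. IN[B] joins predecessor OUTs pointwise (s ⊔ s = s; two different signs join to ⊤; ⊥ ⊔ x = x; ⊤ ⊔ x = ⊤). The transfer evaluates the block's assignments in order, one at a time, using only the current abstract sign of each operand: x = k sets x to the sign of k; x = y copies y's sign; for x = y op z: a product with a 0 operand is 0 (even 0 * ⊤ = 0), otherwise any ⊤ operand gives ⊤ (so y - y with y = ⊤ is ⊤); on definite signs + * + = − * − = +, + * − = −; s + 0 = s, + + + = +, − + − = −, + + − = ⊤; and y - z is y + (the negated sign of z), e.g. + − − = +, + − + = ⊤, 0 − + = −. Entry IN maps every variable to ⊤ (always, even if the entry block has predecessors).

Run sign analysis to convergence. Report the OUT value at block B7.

Fixpoint table:
  B0:   IN=(all ⊤)   OUT={a:+; rest ⊤}
  B1:   IN={a:+; rest ⊤}   OUT=(all ⊤)
  B2:   IN=(all ⊤)   OUT=(all ⊤)
  B3:   IN=(all ⊤)   OUT=(all ⊤)
  B4:   IN=(all ⊤)   OUT=(all ⊤)
  B5:   IN=(all ⊤)   OUT=(all ⊤)
  B6:   IN=(all ⊤)   OUT=(all ⊤)
  B7:   IN=(all ⊤)   OUT={d:+; rest ⊤}
  B8:   IN={d:+; rest ⊤}   OUT={d:+; rest ⊤}

Merge at B7: IN[B7] = OUT[B6] = {a: ⊤, b: ⊤, c: ⊤, d: ⊤, e: ⊤, f: ⊤}
Applying B7's transfer function to that IN value gives OUT[B7] (row B7 above).

Answer: {a: ⊤, b: ⊤, c: ⊤, d: +, e: ⊤, f: ⊤}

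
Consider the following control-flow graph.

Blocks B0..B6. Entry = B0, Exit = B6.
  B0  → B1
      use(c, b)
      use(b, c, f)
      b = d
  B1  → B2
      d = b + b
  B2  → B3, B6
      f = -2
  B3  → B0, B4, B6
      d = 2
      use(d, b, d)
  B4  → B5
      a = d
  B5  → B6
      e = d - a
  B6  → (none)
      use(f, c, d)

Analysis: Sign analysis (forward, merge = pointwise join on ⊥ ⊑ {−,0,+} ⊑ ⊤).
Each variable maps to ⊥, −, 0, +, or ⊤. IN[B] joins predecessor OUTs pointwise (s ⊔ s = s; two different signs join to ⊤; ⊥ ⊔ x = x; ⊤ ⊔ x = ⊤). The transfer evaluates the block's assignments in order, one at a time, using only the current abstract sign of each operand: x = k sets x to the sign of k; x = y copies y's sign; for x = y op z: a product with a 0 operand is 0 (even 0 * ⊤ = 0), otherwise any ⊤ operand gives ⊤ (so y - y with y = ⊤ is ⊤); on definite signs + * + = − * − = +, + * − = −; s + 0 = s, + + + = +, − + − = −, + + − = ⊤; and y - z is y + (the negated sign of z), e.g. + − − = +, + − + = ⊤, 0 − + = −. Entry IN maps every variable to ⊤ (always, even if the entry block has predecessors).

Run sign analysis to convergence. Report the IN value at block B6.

Answer: {a: ⊤, b: ⊤, c: ⊤, d: ⊤, e: ⊤, f: -}

Derivation:
Per-block solution:
  B0:   IN=(all ⊤)   OUT=(all ⊤)
  B1:   IN=(all ⊤)   OUT=(all ⊤)
  B2:   IN=(all ⊤)   OUT={f:-; rest ⊤}
  B3:   IN={f:-; rest ⊤}   OUT={d:+, f:-; rest ⊤}
  B4:   IN={d:+, f:-; rest ⊤}   OUT={a:+, d:+, f:-; rest ⊤}
  B5:   IN={a:+, d:+, f:-; rest ⊤}   OUT={a:+, d:+, f:-; rest ⊤}
  B6:   IN={f:-; rest ⊤}   OUT={f:-; rest ⊤}

Merge at B6: IN[B6] = OUT[B2] ⊔ OUT[B3] ⊔ OUT[B5] = {a: ⊤, b: ⊤, c: ⊤, d: ⊤, e: ⊤, f: -}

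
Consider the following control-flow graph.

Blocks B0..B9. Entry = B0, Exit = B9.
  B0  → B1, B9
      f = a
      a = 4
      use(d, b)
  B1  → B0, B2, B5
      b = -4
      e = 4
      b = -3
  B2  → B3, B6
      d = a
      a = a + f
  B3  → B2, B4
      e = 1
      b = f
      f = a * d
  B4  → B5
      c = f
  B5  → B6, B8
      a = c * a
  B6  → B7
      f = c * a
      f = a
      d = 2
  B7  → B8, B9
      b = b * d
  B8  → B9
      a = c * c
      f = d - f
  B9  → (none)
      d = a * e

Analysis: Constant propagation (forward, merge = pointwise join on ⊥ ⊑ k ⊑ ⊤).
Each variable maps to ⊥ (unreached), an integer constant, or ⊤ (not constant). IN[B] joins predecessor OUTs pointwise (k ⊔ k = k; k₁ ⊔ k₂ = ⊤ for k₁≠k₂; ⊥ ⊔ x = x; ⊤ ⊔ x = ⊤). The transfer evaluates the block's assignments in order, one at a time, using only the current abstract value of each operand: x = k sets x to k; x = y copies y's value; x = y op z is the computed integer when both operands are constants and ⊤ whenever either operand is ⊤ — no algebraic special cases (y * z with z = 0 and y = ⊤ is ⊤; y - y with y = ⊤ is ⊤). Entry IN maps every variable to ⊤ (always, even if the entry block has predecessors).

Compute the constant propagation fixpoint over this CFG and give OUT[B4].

Per-block solution:
  B0:   IN=(all ⊤)   OUT={a:4; rest ⊤}
  B1:   IN={a:4; rest ⊤}   OUT={a:4, b:-3, e:4; rest ⊤}
  B2:   IN=(all ⊤)   OUT=(all ⊤)
  B3:   IN=(all ⊤)   OUT={e:1; rest ⊤}
  B4:   IN={e:1; rest ⊤}   OUT={e:1; rest ⊤}
  B5:   IN=(all ⊤)   OUT=(all ⊤)
  B6:   IN=(all ⊤)   OUT={d:2; rest ⊤}
  B7:   IN={d:2; rest ⊤}   OUT={d:2; rest ⊤}
  B8:   IN=(all ⊤)   OUT=(all ⊤)
  B9:   IN=(all ⊤)   OUT=(all ⊤)

Merge at B4: IN[B4] = OUT[B3] = {a: ⊤, b: ⊤, c: ⊤, d: ⊤, e: 1, f: ⊤}
Applying B4's transfer function to that IN value gives OUT[B4] (row B4 above).

Answer: {a: ⊤, b: ⊤, c: ⊤, d: ⊤, e: 1, f: ⊤}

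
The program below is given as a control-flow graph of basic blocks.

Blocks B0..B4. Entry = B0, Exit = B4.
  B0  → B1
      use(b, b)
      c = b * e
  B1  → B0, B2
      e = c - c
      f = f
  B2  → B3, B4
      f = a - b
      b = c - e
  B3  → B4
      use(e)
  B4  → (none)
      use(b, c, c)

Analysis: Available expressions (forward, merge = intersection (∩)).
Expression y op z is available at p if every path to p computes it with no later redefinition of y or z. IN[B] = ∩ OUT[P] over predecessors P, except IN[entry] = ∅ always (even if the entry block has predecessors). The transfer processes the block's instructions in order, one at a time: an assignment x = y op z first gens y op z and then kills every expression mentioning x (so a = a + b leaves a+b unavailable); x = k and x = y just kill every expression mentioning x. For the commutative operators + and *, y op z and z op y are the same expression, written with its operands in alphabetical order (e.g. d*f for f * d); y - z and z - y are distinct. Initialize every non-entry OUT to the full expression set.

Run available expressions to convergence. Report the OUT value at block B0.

Answer: {b*e}

Trace:
Converged values:
  B0:   IN={}   OUT={b*e}
  B1:   IN={b*e}   OUT={c-c}
  B2:   IN={c-c}   OUT={c-c, c-e}
  B3:   IN={c-c, c-e}   OUT={c-c, c-e}
  B4:   IN={c-c, c-e}   OUT={c-c, c-e}

Merge at B0 (entry node, so the boundary value {} is joined with the incoming edge(s)): IN[B0] = {} ∩ OUT[B1] = {}
Applying B0's transfer function to that IN value gives OUT[B0] (row B0 above).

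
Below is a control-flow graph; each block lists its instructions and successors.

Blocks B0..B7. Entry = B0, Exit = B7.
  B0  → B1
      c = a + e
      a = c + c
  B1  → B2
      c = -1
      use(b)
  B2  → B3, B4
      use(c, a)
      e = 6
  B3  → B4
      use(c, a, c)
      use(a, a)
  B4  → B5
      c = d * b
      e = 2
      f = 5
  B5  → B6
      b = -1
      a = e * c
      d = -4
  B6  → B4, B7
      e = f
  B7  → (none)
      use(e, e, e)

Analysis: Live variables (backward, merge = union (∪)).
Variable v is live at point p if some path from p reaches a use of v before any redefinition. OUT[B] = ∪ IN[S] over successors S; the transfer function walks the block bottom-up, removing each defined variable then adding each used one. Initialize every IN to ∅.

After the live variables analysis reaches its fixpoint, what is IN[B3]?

Answer: {a, b, c, d}

Working:
Fixpoint table:
  B0:  IN={a, b, d, e}  OUT={a, b, d}
  B1:  IN={a, b, d}  OUT={a, b, c, d}
  B2:  IN={a, b, c, d}  OUT={a, b, c, d}
  B3:  IN={a, b, c, d}  OUT={b, d}
  B4:  IN={b, d}  OUT={c, e, f}
  B5:  IN={c, e, f}  OUT={b, d, f}
  B6:  IN={b, d, f}  OUT={b, d, e}
  B7:  IN={e}  OUT={}

Merge at B3: OUT[B3] = IN[B4] = {b, d}
Applying B3's transfer function to that OUT value gives IN[B3] (row B3 above).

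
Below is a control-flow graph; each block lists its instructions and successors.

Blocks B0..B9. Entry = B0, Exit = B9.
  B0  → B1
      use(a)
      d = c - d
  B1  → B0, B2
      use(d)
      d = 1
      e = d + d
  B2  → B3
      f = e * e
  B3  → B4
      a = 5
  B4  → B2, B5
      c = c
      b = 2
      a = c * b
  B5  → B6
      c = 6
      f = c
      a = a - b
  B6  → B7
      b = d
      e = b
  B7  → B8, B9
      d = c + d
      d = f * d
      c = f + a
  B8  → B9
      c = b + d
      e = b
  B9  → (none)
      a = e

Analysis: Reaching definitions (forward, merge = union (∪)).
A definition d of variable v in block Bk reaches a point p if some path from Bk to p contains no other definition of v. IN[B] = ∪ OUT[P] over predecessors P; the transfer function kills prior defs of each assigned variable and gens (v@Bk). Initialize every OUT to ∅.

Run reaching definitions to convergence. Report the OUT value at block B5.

Answer: {a@B5, b@B4, c@B5, d@B1, e@B1, f@B5}

Trace:
Converged values:
  B0:   IN={d@B1, e@B1}   OUT={d@B0, e@B1}
  B1:   IN={d@B0, e@B1}   OUT={d@B1, e@B1}
  B2:   IN={a@B4, b@B4, c@B4, d@B1, e@B1, f@B2}   OUT={a@B4, b@B4, c@B4, d@B1, e@B1, f@B2}
  B3:   IN={a@B4, b@B4, c@B4, d@B1, e@B1, f@B2}   OUT={a@B3, b@B4, c@B4, d@B1, e@B1, f@B2}
  B4:   IN={a@B3, b@B4, c@B4, d@B1, e@B1, f@B2}   OUT={a@B4, b@B4, c@B4, d@B1, e@B1, f@B2}
  B5:   IN={a@B4, b@B4, c@B4, d@B1, e@B1, f@B2}   OUT={a@B5, b@B4, c@B5, d@B1, e@B1, f@B5}
  B6:   IN={a@B5, b@B4, c@B5, d@B1, e@B1, f@B5}   OUT={a@B5, b@B6, c@B5, d@B1, e@B6, f@B5}
  B7:   IN={a@B5, b@B6, c@B5, d@B1, e@B6, f@B5}   OUT={a@B5, b@B6, c@B7, d@B7, e@B6, f@B5}
  B8:   IN={a@B5, b@B6, c@B7, d@B7, e@B6, f@B5}   OUT={a@B5, b@B6, c@B8, d@B7, e@B8, f@B5}
  B9:   IN={a@B5, b@B6, c@B7, c@B8, d@B7, e@B6, e@B8, f@B5}   OUT={a@B9, b@B6, c@B7, c@B8, d@B7, e@B6, e@B8, f@B5}

Merge at B5: IN[B5] = OUT[B4] = {a@B4, b@B4, c@B4, d@B1, e@B1, f@B2}
Applying B5's transfer function to that IN value gives OUT[B5] (row B5 above).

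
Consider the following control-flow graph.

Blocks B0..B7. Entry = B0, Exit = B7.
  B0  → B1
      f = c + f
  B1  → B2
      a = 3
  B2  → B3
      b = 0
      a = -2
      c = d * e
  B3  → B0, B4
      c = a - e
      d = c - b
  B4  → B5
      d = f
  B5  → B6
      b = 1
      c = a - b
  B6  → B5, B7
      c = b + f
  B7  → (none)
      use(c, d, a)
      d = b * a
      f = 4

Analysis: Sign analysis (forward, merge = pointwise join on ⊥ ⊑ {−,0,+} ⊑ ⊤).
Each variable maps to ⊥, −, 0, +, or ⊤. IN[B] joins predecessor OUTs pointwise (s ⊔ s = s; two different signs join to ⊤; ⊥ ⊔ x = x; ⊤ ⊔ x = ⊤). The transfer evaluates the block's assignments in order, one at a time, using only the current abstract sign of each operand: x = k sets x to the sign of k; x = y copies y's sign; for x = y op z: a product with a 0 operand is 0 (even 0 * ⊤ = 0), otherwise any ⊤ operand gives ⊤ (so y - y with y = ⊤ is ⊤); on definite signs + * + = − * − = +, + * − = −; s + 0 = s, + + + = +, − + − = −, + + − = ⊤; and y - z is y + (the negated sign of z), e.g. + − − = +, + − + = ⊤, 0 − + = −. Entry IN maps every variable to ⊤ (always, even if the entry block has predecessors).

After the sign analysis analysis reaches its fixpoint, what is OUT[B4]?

Answer: {a: -, b: 0, c: ⊤, d: ⊤, e: ⊤, f: ⊤}

Working:
Per-block solution:
  B0: | IN=(all ⊤) | OUT=(all ⊤)
  B1: | IN=(all ⊤) | OUT={a:+; rest ⊤}
  B2: | IN={a:+; rest ⊤} | OUT={a:-, b:0; rest ⊤}
  B3: | IN={a:-, b:0; rest ⊤} | OUT={a:-, b:0; rest ⊤}
  B4: | IN={a:-, b:0; rest ⊤} | OUT={a:-, b:0; rest ⊤}
  B5: | IN={a:-; rest ⊤} | OUT={a:-, b:+, c:-; rest ⊤}
  B6: | IN={a:-, b:+, c:-; rest ⊤} | OUT={a:-, b:+; rest ⊤}
  B7: | IN={a:-, b:+; rest ⊤} | OUT={a:-, b:+, d:-, f:+; rest ⊤}

Merge at B4: IN[B4] = OUT[B3] = {a: -, b: 0, c: ⊤, d: ⊤, e: ⊤, f: ⊤}
Applying B4's transfer function to that IN value gives OUT[B4] (row B4 above).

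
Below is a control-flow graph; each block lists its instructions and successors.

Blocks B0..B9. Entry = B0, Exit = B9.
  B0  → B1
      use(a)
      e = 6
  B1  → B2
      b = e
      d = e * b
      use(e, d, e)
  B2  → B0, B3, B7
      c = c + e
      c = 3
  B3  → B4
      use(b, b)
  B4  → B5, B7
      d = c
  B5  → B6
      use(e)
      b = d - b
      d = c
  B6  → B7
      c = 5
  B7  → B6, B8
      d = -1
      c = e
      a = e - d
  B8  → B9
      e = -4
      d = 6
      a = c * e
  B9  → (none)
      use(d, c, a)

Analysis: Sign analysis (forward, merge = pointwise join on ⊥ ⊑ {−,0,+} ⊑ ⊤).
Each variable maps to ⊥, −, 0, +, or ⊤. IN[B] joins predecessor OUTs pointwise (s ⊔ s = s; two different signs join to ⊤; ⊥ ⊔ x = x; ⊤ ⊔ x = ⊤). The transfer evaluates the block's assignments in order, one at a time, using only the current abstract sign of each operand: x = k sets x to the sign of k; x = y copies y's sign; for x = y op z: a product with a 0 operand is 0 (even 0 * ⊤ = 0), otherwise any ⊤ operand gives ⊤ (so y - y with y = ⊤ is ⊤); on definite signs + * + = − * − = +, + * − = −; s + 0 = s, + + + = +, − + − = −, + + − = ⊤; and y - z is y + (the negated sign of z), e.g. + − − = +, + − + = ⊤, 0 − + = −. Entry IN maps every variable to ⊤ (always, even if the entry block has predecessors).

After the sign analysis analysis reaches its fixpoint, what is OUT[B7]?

Answer: {a: +, b: ⊤, c: +, d: -, e: +, f: ⊤}

Working:
Converged values:
  B0: | IN=(all ⊤) | OUT={e:+; rest ⊤}
  B1: | IN={e:+; rest ⊤} | OUT={b:+, d:+, e:+; rest ⊤}
  B2: | IN={b:+, d:+, e:+; rest ⊤} | OUT={b:+, c:+, d:+, e:+; rest ⊤}
  B3: | IN={b:+, c:+, d:+, e:+; rest ⊤} | OUT={b:+, c:+, d:+, e:+; rest ⊤}
  B4: | IN={b:+, c:+, d:+, e:+; rest ⊤} | OUT={b:+, c:+, d:+, e:+; rest ⊤}
  B5: | IN={b:+, c:+, d:+, e:+; rest ⊤} | OUT={c:+, d:+, e:+; rest ⊤}
  B6: | IN={c:+, e:+; rest ⊤} | OUT={c:+, e:+; rest ⊤}
  B7: | IN={c:+, e:+; rest ⊤} | OUT={a:+, c:+, d:-, e:+; rest ⊤}
  B8: | IN={a:+, c:+, d:-, e:+; rest ⊤} | OUT={a:-, c:+, d:+, e:-; rest ⊤}
  B9: | IN={a:-, c:+, d:+, e:-; rest ⊤} | OUT={a:-, c:+, d:+, e:-; rest ⊤}

Merge at B7: IN[B7] = OUT[B2] ⊔ OUT[B4] ⊔ OUT[B6] = {a: ⊤, b: ⊤, c: +, d: ⊤, e: +, f: ⊤}
Applying B7's transfer function to that IN value gives OUT[B7] (row B7 above).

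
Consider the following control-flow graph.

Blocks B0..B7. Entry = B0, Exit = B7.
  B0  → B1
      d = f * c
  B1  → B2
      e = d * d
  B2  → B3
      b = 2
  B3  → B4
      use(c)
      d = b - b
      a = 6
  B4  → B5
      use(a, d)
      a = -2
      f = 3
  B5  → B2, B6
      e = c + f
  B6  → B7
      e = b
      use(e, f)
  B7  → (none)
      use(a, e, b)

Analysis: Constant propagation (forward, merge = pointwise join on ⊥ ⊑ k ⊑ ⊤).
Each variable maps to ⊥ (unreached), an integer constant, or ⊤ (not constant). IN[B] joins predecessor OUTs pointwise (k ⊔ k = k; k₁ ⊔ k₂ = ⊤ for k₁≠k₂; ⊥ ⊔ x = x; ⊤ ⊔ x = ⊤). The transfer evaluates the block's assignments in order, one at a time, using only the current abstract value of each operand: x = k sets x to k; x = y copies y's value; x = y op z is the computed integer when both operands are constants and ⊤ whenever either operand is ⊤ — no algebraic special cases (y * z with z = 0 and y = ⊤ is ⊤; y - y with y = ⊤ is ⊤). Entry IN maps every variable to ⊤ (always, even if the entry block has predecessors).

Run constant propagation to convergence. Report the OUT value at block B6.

Answer: {a: -2, b: 2, c: ⊤, d: 0, e: 2, f: 3}

Working:
Fixpoint table:
  B0:  IN=(all ⊤)  OUT=(all ⊤)
  B1:  IN=(all ⊤)  OUT=(all ⊤)
  B2:  IN=(all ⊤)  OUT={b:2; rest ⊤}
  B3:  IN={b:2; rest ⊤}  OUT={a:6, b:2, d:0; rest ⊤}
  B4:  IN={a:6, b:2, d:0; rest ⊤}  OUT={a:-2, b:2, d:0, f:3; rest ⊤}
  B5:  IN={a:-2, b:2, d:0, f:3; rest ⊤}  OUT={a:-2, b:2, d:0, f:3; rest ⊤}
  B6:  IN={a:-2, b:2, d:0, f:3; rest ⊤}  OUT={a:-2, b:2, d:0, e:2, f:3; rest ⊤}
  B7:  IN={a:-2, b:2, d:0, e:2, f:3; rest ⊤}  OUT={a:-2, b:2, d:0, e:2, f:3; rest ⊤}

Merge at B6: IN[B6] = OUT[B5] = {a: -2, b: 2, c: ⊤, d: 0, e: ⊤, f: 3}
Applying B6's transfer function to that IN value gives OUT[B6] (row B6 above).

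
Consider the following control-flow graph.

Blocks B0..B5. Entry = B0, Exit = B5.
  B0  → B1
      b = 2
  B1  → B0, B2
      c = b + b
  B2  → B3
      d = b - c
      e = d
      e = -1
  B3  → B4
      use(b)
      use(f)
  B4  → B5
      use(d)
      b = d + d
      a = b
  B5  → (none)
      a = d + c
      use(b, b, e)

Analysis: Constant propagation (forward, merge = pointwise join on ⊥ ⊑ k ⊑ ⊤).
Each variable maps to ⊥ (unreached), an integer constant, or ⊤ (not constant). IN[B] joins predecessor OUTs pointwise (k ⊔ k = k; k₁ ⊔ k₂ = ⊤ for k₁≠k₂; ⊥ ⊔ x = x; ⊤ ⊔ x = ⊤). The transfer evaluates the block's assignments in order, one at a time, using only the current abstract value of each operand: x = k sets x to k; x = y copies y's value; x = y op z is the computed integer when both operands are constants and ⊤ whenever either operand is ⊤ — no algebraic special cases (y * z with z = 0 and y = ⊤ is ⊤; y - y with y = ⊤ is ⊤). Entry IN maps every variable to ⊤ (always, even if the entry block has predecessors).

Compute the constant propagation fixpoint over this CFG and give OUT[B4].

Answer: {a: -4, b: -4, c: 4, d: -2, e: -1, f: ⊤}

Derivation:
Converged values:
  B0:   IN=(all ⊤)   OUT={b:2; rest ⊤}
  B1:   IN={b:2; rest ⊤}   OUT={b:2, c:4; rest ⊤}
  B2:   IN={b:2, c:4; rest ⊤}   OUT={b:2, c:4, d:-2, e:-1; rest ⊤}
  B3:   IN={b:2, c:4, d:-2, e:-1; rest ⊤}   OUT={b:2, c:4, d:-2, e:-1; rest ⊤}
  B4:   IN={b:2, c:4, d:-2, e:-1; rest ⊤}   OUT={a:-4, b:-4, c:4, d:-2, e:-1; rest ⊤}
  B5:   IN={a:-4, b:-4, c:4, d:-2, e:-1; rest ⊤}   OUT={a:2, b:-4, c:4, d:-2, e:-1; rest ⊤}

Merge at B4: IN[B4] = OUT[B3] = {a: ⊤, b: 2, c: 4, d: -2, e: -1, f: ⊤}
Applying B4's transfer function to that IN value gives OUT[B4] (row B4 above).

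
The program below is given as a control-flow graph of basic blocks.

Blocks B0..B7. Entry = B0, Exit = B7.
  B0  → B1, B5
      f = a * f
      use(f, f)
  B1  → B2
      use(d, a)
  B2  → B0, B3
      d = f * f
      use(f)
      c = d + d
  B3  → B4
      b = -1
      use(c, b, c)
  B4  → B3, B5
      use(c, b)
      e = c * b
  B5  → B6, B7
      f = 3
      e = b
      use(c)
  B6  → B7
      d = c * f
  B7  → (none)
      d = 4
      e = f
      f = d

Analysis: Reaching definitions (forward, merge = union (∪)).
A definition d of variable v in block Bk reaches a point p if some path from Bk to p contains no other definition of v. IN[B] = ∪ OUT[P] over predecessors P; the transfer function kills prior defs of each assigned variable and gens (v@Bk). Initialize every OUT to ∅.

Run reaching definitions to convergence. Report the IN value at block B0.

Fixpoint table:
  B0: | IN={c@B2, d@B2, f@B0} | OUT={c@B2, d@B2, f@B0}
  B1: | IN={c@B2, d@B2, f@B0} | OUT={c@B2, d@B2, f@B0}
  B2: | IN={c@B2, d@B2, f@B0} | OUT={c@B2, d@B2, f@B0}
  B3: | IN={b@B3, c@B2, d@B2, e@B4, f@B0} | OUT={b@B3, c@B2, d@B2, e@B4, f@B0}
  B4: | IN={b@B3, c@B2, d@B2, e@B4, f@B0} | OUT={b@B3, c@B2, d@B2, e@B4, f@B0}
  B5: | IN={b@B3, c@B2, d@B2, e@B4, f@B0} | OUT={b@B3, c@B2, d@B2, e@B5, f@B5}
  B6: | IN={b@B3, c@B2, d@B2, e@B5, f@B5} | OUT={b@B3, c@B2, d@B6, e@B5, f@B5}
  B7: | IN={b@B3, c@B2, d@B2, d@B6, e@B5, f@B5} | OUT={b@B3, c@B2, d@B7, e@B7, f@B7}

Merge at B0 (entry node, so the boundary value {} is joined with the incoming edge(s)): IN[B0] = {} ⊔ OUT[B2] = {c@B2, d@B2, f@B0}

Answer: {c@B2, d@B2, f@B0}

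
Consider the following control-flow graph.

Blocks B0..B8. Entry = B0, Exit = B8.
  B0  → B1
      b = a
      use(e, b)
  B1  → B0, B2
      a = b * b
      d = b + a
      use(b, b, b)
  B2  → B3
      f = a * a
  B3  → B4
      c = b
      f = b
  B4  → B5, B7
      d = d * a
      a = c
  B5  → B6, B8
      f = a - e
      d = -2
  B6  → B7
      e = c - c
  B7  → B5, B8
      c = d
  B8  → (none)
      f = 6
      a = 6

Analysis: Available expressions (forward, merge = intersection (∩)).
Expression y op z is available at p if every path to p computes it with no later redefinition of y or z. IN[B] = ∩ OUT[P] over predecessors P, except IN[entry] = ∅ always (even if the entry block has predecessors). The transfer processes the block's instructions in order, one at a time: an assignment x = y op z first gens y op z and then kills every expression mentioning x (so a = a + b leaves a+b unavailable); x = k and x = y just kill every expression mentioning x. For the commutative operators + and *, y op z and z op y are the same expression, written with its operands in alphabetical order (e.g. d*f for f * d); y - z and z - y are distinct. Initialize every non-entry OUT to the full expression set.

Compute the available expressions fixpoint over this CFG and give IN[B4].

Converged values:
  B0: | IN={} | OUT={}
  B1: | IN={} | OUT={a+b, b*b}
  B2: | IN={a+b, b*b} | OUT={a*a, a+b, b*b}
  B3: | IN={a*a, a+b, b*b} | OUT={a*a, a+b, b*b}
  B4: | IN={a*a, a+b, b*b} | OUT={b*b}
  B5: | IN={b*b} | OUT={a-e, b*b}
  B6: | IN={a-e, b*b} | OUT={b*b, c-c}
  B7: | IN={b*b} | OUT={b*b}
  B8: | IN={b*b} | OUT={b*b}

Merge at B4: IN[B4] = OUT[B3] = {a*a, a+b, b*b}

Answer: {a*a, a+b, b*b}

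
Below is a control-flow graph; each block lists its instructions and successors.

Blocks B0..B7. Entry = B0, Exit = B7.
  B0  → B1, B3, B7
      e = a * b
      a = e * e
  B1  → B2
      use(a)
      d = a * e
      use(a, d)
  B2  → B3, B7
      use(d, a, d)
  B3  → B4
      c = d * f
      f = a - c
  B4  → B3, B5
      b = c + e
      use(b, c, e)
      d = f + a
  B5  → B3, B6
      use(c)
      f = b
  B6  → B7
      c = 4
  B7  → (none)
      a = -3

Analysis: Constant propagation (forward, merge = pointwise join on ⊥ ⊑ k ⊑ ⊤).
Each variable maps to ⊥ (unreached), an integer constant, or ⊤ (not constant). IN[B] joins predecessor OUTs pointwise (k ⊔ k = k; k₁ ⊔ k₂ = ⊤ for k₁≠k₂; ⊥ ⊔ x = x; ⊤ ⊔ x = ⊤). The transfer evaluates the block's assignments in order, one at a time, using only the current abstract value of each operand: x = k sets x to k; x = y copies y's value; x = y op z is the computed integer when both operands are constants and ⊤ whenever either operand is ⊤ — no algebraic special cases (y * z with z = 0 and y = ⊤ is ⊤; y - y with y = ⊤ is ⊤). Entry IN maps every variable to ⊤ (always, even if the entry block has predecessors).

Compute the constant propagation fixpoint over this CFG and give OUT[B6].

Converged values:
  B0: | IN=(all ⊤) | OUT=(all ⊤)
  B1: | IN=(all ⊤) | OUT=(all ⊤)
  B2: | IN=(all ⊤) | OUT=(all ⊤)
  B3: | IN=(all ⊤) | OUT=(all ⊤)
  B4: | IN=(all ⊤) | OUT=(all ⊤)
  B5: | IN=(all ⊤) | OUT=(all ⊤)
  B6: | IN=(all ⊤) | OUT={c:4; rest ⊤}
  B7: | IN=(all ⊤) | OUT={a:-3; rest ⊤}

Merge at B6: IN[B6] = OUT[B5] = {a: ⊤, b: ⊤, c: ⊤, d: ⊤, e: ⊤, f: ⊤}
Applying B6's transfer function to that IN value gives OUT[B6] (row B6 above).

Answer: {a: ⊤, b: ⊤, c: 4, d: ⊤, e: ⊤, f: ⊤}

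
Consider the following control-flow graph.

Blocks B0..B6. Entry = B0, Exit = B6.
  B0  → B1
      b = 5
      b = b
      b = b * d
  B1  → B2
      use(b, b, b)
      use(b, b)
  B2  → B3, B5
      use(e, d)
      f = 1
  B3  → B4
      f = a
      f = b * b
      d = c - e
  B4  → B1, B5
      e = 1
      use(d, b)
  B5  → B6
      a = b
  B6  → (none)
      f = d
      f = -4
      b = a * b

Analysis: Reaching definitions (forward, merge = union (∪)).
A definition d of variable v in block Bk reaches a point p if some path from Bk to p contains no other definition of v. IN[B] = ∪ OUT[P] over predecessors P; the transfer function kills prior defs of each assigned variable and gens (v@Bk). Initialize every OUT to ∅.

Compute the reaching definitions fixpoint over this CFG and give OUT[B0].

Answer: {b@B0}

Trace:
Per-block solution:
  B0:   IN={}   OUT={b@B0}
  B1:   IN={b@B0, d@B3, e@B4, f@B3}   OUT={b@B0, d@B3, e@B4, f@B3}
  B2:   IN={b@B0, d@B3, e@B4, f@B3}   OUT={b@B0, d@B3, e@B4, f@B2}
  B3:   IN={b@B0, d@B3, e@B4, f@B2}   OUT={b@B0, d@B3, e@B4, f@B3}
  B4:   IN={b@B0, d@B3, e@B4, f@B3}   OUT={b@B0, d@B3, e@B4, f@B3}
  B5:   IN={b@B0, d@B3, e@B4, f@B2, f@B3}   OUT={a@B5, b@B0, d@B3, e@B4, f@B2, f@B3}
  B6:   IN={a@B5, b@B0, d@B3, e@B4, f@B2, f@B3}   OUT={a@B5, b@B6, d@B3, e@B4, f@B6}

B0 is the boundary node: IN[B0] = {}
Applying B0's transfer function to that IN value gives OUT[B0] (row B0 above).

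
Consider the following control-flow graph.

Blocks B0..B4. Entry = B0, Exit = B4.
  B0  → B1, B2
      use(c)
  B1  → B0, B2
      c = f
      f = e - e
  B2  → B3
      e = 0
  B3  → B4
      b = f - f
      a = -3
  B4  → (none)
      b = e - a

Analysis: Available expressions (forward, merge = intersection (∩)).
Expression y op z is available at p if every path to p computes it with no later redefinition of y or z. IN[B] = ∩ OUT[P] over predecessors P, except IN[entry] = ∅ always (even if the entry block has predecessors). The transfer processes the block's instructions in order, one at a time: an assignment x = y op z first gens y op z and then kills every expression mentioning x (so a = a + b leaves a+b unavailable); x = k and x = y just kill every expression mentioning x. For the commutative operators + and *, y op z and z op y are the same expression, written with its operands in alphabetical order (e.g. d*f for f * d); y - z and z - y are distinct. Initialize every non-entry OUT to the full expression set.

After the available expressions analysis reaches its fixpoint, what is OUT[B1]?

Answer: {e-e}

Derivation:
Converged values:
  B0: | IN={} | OUT={}
  B1: | IN={} | OUT={e-e}
  B2: | IN={} | OUT={}
  B3: | IN={} | OUT={f-f}
  B4: | IN={f-f} | OUT={e-a, f-f}

Merge at B1: IN[B1] = OUT[B0] = {}
Applying B1's transfer function to that IN value gives OUT[B1] (row B1 above).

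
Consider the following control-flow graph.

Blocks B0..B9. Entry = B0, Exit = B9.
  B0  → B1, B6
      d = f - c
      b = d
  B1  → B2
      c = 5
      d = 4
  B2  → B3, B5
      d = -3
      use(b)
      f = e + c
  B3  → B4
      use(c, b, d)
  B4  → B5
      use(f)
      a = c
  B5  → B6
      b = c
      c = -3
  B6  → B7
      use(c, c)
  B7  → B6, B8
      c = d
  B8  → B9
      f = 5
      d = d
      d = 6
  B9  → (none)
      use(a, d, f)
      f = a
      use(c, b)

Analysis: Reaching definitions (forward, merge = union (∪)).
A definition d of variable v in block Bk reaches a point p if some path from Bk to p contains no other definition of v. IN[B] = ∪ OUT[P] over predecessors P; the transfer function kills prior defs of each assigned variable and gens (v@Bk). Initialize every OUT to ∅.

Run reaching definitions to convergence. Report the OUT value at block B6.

Answer: {a@B4, b@B0, b@B5, c@B5, c@B7, d@B0, d@B2, f@B2}

Working:
Per-block solution:
  B0:   IN={}   OUT={b@B0, d@B0}
  B1:   IN={b@B0, d@B0}   OUT={b@B0, c@B1, d@B1}
  B2:   IN={b@B0, c@B1, d@B1}   OUT={b@B0, c@B1, d@B2, f@B2}
  B3:   IN={b@B0, c@B1, d@B2, f@B2}   OUT={b@B0, c@B1, d@B2, f@B2}
  B4:   IN={b@B0, c@B1, d@B2, f@B2}   OUT={a@B4, b@B0, c@B1, d@B2, f@B2}
  B5:   IN={a@B4, b@B0, c@B1, d@B2, f@B2}   OUT={a@B4, b@B5, c@B5, d@B2, f@B2}
  B6:   IN={a@B4, b@B0, b@B5, c@B5, c@B7, d@B0, d@B2, f@B2}   OUT={a@B4, b@B0, b@B5, c@B5, c@B7, d@B0, d@B2, f@B2}
  B7:   IN={a@B4, b@B0, b@B5, c@B5, c@B7, d@B0, d@B2, f@B2}   OUT={a@B4, b@B0, b@B5, c@B7, d@B0, d@B2, f@B2}
  B8:   IN={a@B4, b@B0, b@B5, c@B7, d@B0, d@B2, f@B2}   OUT={a@B4, b@B0, b@B5, c@B7, d@B8, f@B8}
  B9:   IN={a@B4, b@B0, b@B5, c@B7, d@B8, f@B8}   OUT={a@B4, b@B0, b@B5, c@B7, d@B8, f@B9}

Merge at B6: IN[B6] = OUT[B0] ⊔ OUT[B5] ⊔ OUT[B7] = {a@B4, b@B0, b@B5, c@B5, c@B7, d@B0, d@B2, f@B2}
Applying B6's transfer function to that IN value gives OUT[B6] (row B6 above).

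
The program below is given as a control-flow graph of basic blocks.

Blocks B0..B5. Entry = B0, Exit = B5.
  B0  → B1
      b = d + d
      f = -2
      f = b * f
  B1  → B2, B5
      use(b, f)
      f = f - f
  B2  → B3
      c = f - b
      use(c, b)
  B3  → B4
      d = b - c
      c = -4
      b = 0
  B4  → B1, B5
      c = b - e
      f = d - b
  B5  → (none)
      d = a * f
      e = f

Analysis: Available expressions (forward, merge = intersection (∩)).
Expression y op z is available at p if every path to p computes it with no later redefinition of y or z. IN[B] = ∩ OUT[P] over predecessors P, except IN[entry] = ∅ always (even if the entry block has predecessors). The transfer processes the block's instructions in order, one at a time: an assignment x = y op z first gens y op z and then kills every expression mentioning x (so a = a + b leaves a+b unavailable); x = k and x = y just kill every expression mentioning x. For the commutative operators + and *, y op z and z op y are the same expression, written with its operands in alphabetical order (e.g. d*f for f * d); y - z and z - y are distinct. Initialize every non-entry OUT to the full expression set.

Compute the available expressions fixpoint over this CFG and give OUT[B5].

Per-block solution:
  B0:   IN={}   OUT={d+d}
  B1:   IN={}   OUT={}
  B2:   IN={}   OUT={f-b}
  B3:   IN={f-b}   OUT={}
  B4:   IN={}   OUT={b-e, d-b}
  B5:   IN={}   OUT={a*f}

Merge at B5: IN[B5] = OUT[B1] ∩ OUT[B4] = {}
Applying B5's transfer function to that IN value gives OUT[B5] (row B5 above).

Answer: {a*f}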